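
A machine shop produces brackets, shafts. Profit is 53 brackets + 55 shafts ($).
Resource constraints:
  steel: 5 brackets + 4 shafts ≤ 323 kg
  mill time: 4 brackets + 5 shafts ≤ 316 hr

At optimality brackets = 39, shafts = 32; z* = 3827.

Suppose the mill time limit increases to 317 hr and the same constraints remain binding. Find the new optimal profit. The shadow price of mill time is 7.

3834

Δb = 1, so new z* = 3827 + (7)·(1) = 3827 + 7 = 3834.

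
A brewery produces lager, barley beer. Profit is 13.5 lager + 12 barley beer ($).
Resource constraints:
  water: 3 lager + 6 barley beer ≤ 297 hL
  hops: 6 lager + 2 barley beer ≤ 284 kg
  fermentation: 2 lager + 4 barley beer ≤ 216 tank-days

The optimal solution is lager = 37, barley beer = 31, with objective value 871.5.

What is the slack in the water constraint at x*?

0

water used = 3·37 + 6·31 = 297; slack = 297 − 297 = 0.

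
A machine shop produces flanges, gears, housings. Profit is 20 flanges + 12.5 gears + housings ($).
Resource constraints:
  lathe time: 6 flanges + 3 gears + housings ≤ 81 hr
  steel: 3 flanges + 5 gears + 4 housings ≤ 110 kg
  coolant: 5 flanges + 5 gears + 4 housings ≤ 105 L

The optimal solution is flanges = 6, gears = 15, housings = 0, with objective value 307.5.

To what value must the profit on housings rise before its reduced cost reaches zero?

6.5

At the optimum: lathe time uses 81 of 81 (binding); steel uses 93 of 110 (slack = 17); coolant uses 105 of 105 (binding).
Since steel is not tight, its dual is 0.
Dual feasibility on the basic columns requires 6·y_lathe time + 5·y_coolant = 20, 3·y_lathe time + 5·y_coolant = 12.5.
→ y_lathe time = 2.5 and y_coolant = 1.
housings enters the basis when its profit ≥ yᵀa₃ = 2.5·1 + 1·4 = 6.5.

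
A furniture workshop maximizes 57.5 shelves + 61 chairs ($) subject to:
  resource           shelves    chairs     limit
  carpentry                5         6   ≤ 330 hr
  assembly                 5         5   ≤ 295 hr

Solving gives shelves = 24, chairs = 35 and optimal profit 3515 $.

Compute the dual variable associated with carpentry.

3.5

Check each constraint at x*: carpentry 330/330 (tight); assembly 295/295 (tight).
Dual feasibility on the basic columns requires 5·y_carpentry + 5·y_assembly = 57.5, 6·y_carpentry + 5·y_assembly = 61.
→ y_carpentry = 3.5 and y_assembly = 8.
Shadow price of carpentry = 3.5.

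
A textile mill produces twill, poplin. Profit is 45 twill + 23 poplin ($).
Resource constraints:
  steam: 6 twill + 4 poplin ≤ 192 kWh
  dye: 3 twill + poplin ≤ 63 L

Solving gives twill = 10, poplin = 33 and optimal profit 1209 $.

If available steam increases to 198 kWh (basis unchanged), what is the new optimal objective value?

1233

Both steam and dye are binding at x*.
Dual feasibility on the basic columns requires 6·y_steam + 3·y_dye = 45, 4·y_steam + 1·y_dye = 23.
This yields shadow prices y_steam = 4, y_dye = 7.
Δz = y_steam·Δb = 4 × (6) = 24, so new z* = 1209 + 24 = 1233.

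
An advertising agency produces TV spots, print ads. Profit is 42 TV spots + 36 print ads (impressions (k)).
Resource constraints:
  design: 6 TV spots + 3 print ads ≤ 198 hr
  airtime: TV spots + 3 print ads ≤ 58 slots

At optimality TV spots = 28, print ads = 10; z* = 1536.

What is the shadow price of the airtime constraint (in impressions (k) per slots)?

6

At the optimum: design uses 198 of 198 (binding); airtime uses 58 of 58 (binding).
From A_Bᵀ y = c: 6·y_design + 1·y_airtime = 42; 3·y_design + 3·y_airtime = 36.
→ y_design = 6 and y_airtime = 6.
Shadow price of airtime = 6.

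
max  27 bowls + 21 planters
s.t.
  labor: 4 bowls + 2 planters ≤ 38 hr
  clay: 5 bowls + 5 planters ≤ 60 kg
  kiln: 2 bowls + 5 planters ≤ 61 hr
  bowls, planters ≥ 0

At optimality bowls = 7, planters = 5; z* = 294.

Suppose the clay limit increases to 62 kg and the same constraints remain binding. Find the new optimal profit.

At the optimum: labor uses 38 of 38 (binding); clay uses 60 of 60 (binding); kiln uses 39 of 61 (slack = 22).
By complementary slackness, y = 0 for the non-binding constraint.
The binding rows give the dual system: 4·y_labor + 5·y_clay = 27 and 2·y_labor + 5·y_clay = 21.
This yields shadow prices y_labor = 3, y_clay = 3.
Δz = y_clay·Δb = 3 × (2) = 6, so new z* = 294 + 6 = 300.

300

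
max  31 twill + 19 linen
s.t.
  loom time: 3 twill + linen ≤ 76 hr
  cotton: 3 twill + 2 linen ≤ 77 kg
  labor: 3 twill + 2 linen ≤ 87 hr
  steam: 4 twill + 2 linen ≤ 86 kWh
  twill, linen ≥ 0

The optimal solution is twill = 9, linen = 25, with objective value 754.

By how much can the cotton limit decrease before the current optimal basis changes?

12.5

Binding constraints: cotton, steam. The basis is B = [[3,2],[4,2]] with det -2.
Per unit decrease in cotton, x* moves by d = (1, -2).
The basis stays optimal until linen reaches 0; allowable decrease = 12.5 kg.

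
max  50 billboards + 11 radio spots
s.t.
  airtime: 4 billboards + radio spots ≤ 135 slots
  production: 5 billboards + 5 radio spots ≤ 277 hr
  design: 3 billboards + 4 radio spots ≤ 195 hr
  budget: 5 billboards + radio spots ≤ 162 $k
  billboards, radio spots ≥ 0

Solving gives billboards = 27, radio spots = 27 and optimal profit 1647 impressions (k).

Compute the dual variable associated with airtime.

At the optimum: airtime uses 135 of 135 (binding); production uses 270 of 277 (slack = 7); design uses 189 of 195 (slack = 6); budget uses 162 of 162 (binding).
Slack constraints have shadow price 0 (complementary slackness).
Dual feasibility on the basic columns requires 4·y_airtime + 5·y_budget = 50, 1·y_airtime + 1·y_budget = 11.
→ y_airtime = 5 and y_budget = 6.
Shadow price of airtime = 5.

5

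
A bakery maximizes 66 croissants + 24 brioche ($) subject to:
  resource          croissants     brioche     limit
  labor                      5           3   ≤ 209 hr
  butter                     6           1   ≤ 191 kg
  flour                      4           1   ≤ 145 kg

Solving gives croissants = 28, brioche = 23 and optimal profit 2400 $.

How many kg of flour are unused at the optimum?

10

flour used = 4·28 + 1·23 = 135; slack = 145 − 135 = 10.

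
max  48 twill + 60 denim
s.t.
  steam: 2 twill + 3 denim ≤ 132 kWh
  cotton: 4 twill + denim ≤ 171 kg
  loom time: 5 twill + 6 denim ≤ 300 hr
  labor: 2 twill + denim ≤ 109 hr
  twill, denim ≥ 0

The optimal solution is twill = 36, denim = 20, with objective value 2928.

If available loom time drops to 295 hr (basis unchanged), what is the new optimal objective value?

Binding: steam and loom time. Non-binding: cotton (7 unused), labor (17 unused).
By complementary slackness, y = 0 for the non-binding constraints.
The binding rows give the dual system: 2·y_steam + 5·y_loom time = 48 and 3·y_steam + 6·y_loom time = 60.
→ y_steam = 4 and y_loom time = 8.
Δz = y_loom time·Δb = 8 × (-5) = -40, so new z* = 2928 − 40 = 2888.

2888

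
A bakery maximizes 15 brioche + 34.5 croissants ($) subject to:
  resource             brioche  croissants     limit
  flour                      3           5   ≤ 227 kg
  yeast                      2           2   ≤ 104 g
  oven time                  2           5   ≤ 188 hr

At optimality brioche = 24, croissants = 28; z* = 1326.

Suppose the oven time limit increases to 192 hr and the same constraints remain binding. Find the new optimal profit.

1352

Binding: yeast and oven time. Non-binding: flour (15 unused).
By complementary slackness, y = 0 for the non-binding constraint.
The binding rows give the dual system: 2·y_yeast + 2·y_oven time = 15 and 2·y_yeast + 5·y_oven time = 34.5.
This yields shadow prices y_yeast = 1, y_oven time = 6.5.
Δz = y_oven time·Δb = 6.5 × (4) = 26, so new z* = 1326 + 26 = 1352.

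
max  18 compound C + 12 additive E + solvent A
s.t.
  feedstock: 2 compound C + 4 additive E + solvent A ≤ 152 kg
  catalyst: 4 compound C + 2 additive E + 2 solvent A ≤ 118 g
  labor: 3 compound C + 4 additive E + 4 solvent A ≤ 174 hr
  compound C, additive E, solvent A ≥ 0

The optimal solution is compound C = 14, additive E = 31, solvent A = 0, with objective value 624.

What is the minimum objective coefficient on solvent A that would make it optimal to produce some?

9

Binding: feedstock and catalyst. Non-binding: labor (8 unused).
Since labor is not tight, its dual is 0.
Dual feasibility on the basic columns requires 2·y_feedstock + 4·y_catalyst = 18, 4·y_feedstock + 2·y_catalyst = 12.
Solving: y_feedstock = 1, y_catalyst = 4.
solvent A enters the basis when its profit ≥ yᵀa₃ = 1·1 + 4·2 = 9.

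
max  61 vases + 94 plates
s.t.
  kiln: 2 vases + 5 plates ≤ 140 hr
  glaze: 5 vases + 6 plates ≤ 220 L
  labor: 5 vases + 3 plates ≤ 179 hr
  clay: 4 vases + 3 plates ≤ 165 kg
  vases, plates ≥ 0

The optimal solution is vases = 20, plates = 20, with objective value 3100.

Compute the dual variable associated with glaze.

Binding: kiln and glaze. Non-binding: labor (19 unused), clay (25 unused).
By complementary slackness, y = 0 for the non-binding constraints.
Dual feasibility on the basic columns requires 2·y_kiln + 5·y_glaze = 61, 5·y_kiln + 6·y_glaze = 94.
This yields shadow prices y_kiln = 8, y_glaze = 9.
Shadow price of glaze = 9.

9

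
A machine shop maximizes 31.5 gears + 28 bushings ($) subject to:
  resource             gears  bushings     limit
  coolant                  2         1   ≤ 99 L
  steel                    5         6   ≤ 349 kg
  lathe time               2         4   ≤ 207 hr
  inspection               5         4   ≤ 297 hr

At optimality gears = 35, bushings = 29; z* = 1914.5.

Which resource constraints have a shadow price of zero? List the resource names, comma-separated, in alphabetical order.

inspection, lathe time

coolant: 99/99 (binding)
steel: 349/349 (binding)
lathe time: 186/207 (slack 21)
inspection: 291/297 (slack 6)
By complementary slackness, a constraint with positive slack has shadow price 0 → inspection, lathe time.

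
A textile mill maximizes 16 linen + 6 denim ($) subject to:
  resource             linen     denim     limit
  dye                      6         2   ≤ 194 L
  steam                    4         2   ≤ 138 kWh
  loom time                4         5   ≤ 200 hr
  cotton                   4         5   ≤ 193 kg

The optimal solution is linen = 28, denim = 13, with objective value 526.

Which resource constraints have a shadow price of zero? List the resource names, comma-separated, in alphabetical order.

dye: 194/194 (binding)
steam: 138/138 (binding)
loom time: 177/200 (slack 23)
cotton: 177/193 (slack 16)
By complementary slackness, a constraint with positive slack has shadow price 0 → cotton, loom time.

cotton, loom time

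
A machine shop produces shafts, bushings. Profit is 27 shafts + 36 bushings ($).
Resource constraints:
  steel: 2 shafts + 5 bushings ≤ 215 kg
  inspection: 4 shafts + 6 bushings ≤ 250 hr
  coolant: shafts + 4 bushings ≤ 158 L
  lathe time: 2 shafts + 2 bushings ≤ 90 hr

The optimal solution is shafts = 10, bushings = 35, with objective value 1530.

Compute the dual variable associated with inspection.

Binding: inspection and lathe time. Non-binding: steel (20 unused), coolant (8 unused).
Since steel, coolant are not tight, their duals are 0.
From A_Bᵀ y = c: 4·y_inspection + 2·y_lathe time = 27; 6·y_inspection + 2·y_lathe time = 36.
→ y_inspection = 4.5 and y_lathe time = 4.5.
Shadow price of inspection = 4.5.

4.5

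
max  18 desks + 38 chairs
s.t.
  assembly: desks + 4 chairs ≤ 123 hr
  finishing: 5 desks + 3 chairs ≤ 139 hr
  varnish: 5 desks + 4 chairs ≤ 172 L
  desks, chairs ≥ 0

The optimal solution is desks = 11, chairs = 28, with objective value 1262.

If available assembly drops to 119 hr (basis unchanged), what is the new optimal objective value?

1230

At the optimum: assembly uses 123 of 123 (binding); finishing uses 139 of 139 (binding); varnish uses 167 of 172 (slack = 5).
Slack constraints have shadow price 0 (complementary slackness).
The binding rows give the dual system: 1·y_assembly + 5·y_finishing = 18 and 4·y_assembly + 3·y_finishing = 38.
This yields shadow prices y_assembly = 8, y_finishing = 2.
Δz = y_assembly·Δb = 8 × (-4) = -32, so new z* = 1262 − 32 = 1230.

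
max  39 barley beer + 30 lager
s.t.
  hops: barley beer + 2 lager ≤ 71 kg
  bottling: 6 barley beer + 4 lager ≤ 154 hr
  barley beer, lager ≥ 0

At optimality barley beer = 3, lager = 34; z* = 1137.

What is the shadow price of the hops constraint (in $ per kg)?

Both hops and bottling are binding at x*.
The binding rows give the dual system: 1·y_hops + 6·y_bottling = 39 and 2·y_hops + 4·y_bottling = 30.
Solving: y_hops = 3, y_bottling = 6.
Shadow price of hops = 3.

3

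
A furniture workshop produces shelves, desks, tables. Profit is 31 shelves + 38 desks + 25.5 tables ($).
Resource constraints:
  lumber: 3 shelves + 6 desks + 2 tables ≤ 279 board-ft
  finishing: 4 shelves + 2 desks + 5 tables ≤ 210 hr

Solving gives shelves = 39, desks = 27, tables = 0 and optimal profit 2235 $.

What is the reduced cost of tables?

-4.5

At the optimum: lumber uses 279 of 279 (binding); finishing uses 210 of 210 (binding).
Dual feasibility on the basic columns requires 3·y_lumber + 4·y_finishing = 31, 6·y_lumber + 2·y_finishing = 38.
→ y_lumber = 5 and y_finishing = 4.
Reduced cost of tables: c₃ − yᵀa₃ = 25.5 − (5·2 + 4·5) = 25.5 − 30 = -4.5.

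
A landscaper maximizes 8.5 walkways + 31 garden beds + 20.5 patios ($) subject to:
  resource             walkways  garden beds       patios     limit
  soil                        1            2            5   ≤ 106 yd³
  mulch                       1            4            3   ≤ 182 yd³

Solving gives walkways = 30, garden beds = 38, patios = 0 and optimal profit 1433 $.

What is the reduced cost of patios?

Both soil and mulch are binding at x*.
From A_Bᵀ y = c: 1·y_soil + 1·y_mulch = 8.5; 2·y_soil + 4·y_mulch = 31.
Solving: y_soil = 1.5, y_mulch = 7.
Reduced cost of patios: c₃ − yᵀa₃ = 20.5 − (1.5·5 + 7·3) = 20.5 − 28.5 = -8.

-8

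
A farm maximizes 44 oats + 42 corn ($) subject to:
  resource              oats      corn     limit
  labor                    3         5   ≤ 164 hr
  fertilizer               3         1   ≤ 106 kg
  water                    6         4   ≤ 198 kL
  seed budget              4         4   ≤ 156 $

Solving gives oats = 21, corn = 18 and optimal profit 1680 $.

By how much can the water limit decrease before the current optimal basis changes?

Binding constraints: water, seed budget. The basis is B = [[6,4],[4,4]] with det 8.
Per unit decrease in water, x* moves by d = (-0.5, 0.5).
The basis stays optimal until labor becomes binding; allowable decrease = 11 kL.

11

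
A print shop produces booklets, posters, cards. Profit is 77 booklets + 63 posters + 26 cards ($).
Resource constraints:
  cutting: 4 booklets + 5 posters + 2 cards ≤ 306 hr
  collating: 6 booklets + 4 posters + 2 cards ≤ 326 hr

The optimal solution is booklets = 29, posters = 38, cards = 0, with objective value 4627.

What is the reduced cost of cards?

-3

At the optimum: cutting uses 306 of 306 (binding); collating uses 326 of 326 (binding).
The binding rows give the dual system: 4·y_cutting + 6·y_collating = 77 and 5·y_cutting + 4·y_collating = 63.
→ y_cutting = 5 and y_collating = 9.5.
Reduced cost of cards: c₃ − yᵀa₃ = 26 − (5·2 + 9.5·2) = 26 − 29 = -3.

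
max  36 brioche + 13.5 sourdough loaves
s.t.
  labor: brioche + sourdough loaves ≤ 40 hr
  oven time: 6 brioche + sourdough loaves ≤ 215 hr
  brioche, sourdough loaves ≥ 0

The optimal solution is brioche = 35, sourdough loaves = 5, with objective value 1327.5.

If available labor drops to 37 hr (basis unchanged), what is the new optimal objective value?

1300.5

At the optimum: labor uses 40 of 40 (binding); oven time uses 215 of 215 (binding).
The binding rows give the dual system: 1·y_labor + 6·y_oven time = 36 and 1·y_labor + 1·y_oven time = 13.5.
This yields shadow prices y_labor = 9, y_oven time = 4.5.
Δz = y_labor·Δb = 9 × (-3) = -27, so new z* = 1327.5 − 27 = 1300.5.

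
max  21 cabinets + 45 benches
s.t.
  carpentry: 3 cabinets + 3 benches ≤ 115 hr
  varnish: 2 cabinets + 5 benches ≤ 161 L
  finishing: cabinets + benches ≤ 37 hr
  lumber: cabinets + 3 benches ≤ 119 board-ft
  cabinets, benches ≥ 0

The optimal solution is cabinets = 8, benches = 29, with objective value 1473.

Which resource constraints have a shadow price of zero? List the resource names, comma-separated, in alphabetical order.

carpentry: 111/115 (slack 4)
varnish: 161/161 (binding)
finishing: 37/37 (binding)
lumber: 95/119 (slack 24)
By complementary slackness, a constraint with positive slack has shadow price 0 → carpentry, lumber.

carpentry, lumber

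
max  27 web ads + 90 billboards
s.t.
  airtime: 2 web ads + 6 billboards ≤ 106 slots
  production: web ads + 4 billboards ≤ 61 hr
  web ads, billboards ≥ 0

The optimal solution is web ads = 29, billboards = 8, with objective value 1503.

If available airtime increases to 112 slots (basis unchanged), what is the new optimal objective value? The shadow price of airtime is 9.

1557

Δb = 6, so new z* = 1503 + (9)·(6) = 1503 + 54 = 1557.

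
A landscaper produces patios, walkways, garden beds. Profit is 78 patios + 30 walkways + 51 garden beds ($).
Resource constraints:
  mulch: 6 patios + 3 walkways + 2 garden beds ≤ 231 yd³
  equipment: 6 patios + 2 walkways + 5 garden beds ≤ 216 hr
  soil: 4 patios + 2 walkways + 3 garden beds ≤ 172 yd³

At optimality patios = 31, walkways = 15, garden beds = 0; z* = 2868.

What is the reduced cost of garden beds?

-2

At the optimum: mulch uses 231 of 231 (binding); equipment uses 216 of 216 (binding); soil uses 154 of 172 (slack = 18).
By complementary slackness, y = 0 for the non-binding constraint.
From A_Bᵀ y = c: 6·y_mulch + 6·y_equipment = 78; 3·y_mulch + 2·y_equipment = 30.
→ y_mulch = 4 and y_equipment = 9.
Reduced cost of garden beds: c₃ − yᵀa₃ = 51 − (4·2 + 9·5) = 51 − 53 = -2.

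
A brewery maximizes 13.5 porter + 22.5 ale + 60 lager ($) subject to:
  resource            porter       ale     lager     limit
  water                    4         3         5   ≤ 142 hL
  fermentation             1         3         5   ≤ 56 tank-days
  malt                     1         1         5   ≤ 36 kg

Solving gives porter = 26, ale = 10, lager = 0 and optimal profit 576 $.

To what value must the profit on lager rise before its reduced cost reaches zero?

At the optimum: water uses 134 of 142 (slack = 8); fermentation uses 56 of 56 (binding); malt uses 36 of 36 (binding).
Slack constraints have shadow price 0 (complementary slackness).
The binding rows give the dual system: 1·y_fermentation + 1·y_malt = 13.5 and 3·y_fermentation + 1·y_malt = 22.5.
Solving: y_fermentation = 4.5, y_malt = 9.
lager enters the basis when its profit ≥ yᵀa₃ = 4.5·5 + 9·5 = 67.5.

67.5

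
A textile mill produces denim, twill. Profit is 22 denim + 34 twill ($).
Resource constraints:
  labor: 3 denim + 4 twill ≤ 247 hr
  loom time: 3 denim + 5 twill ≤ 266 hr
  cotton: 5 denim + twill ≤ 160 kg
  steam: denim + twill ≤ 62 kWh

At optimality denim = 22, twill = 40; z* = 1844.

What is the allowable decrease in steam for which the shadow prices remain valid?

8.8

Binding constraints: loom time, steam. The basis is B = [[3,5],[1,1]] with det -2.
Per unit decrease in steam, x* moves by d = (-2.5, 1.5).
The basis stays optimal until denim reaches 0; allowable decrease = 8.8 kWh.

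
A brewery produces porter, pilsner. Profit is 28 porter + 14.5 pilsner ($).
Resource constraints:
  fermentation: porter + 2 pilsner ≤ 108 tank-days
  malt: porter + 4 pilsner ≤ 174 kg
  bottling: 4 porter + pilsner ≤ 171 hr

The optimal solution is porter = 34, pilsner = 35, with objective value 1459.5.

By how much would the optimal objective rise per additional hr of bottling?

6.5

At the optimum: fermentation uses 104 of 108 (slack = 4); malt uses 174 of 174 (binding); bottling uses 171 of 171 (binding).
Since fermentation is not tight, its dual is 0.
The binding rows give the dual system: 1·y_malt + 4·y_bottling = 28 and 4·y_malt + 1·y_bottling = 14.5.
→ y_malt = 2 and y_bottling = 6.5.
Shadow price of bottling = 6.5.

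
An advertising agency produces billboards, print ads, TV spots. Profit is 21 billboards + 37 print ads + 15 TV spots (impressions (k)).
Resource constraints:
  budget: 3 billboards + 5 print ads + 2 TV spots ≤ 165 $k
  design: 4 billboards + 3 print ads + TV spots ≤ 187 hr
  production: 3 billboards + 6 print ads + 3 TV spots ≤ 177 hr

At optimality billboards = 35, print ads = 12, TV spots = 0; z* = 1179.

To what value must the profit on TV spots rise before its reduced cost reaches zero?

16

At the optimum: budget uses 165 of 165 (binding); design uses 176 of 187 (slack = 11); production uses 177 of 177 (binding).
By complementary slackness, y = 0 for the non-binding constraint.
The binding rows give the dual system: 3·y_budget + 3·y_production = 21 and 5·y_budget + 6·y_production = 37.
→ y_budget = 5 and y_production = 2.
TV spots enters the basis when its profit ≥ yᵀa₃ = 5·2 + 2·3 = 16.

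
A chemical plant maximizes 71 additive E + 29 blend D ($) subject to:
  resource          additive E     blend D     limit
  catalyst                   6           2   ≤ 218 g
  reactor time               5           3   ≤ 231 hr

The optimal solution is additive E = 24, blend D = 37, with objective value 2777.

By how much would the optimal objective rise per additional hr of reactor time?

Both catalyst and reactor time are binding at x*.
Dual feasibility on the basic columns requires 6·y_catalyst + 5·y_reactor time = 71, 2·y_catalyst + 3·y_reactor time = 29.
Solving: y_catalyst = 8.5, y_reactor time = 4.
Shadow price of reactor time = 4.

4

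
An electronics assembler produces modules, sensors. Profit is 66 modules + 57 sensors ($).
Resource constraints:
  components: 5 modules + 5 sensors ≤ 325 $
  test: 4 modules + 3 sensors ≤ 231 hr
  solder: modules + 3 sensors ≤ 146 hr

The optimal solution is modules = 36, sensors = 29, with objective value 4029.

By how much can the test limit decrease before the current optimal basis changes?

Binding constraints: components, test. The basis is B = [[5,5],[4,3]] with det -5.
Per unit decrease in test, x* moves by d = (-1, 1).
The basis stays optimal until solder becomes binding; allowable decrease = 11.5 hr.

11.5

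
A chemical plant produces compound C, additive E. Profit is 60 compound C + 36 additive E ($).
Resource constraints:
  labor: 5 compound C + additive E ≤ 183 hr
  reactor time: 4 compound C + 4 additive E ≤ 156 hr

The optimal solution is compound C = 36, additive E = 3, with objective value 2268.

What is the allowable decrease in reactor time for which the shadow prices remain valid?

Binding constraints: labor, reactor time. The basis is B = [[5,1],[4,4]] with det 16.
Per unit decrease in reactor time, x* moves by d = (0.0625, -0.3125).
The basis stays optimal until additive E reaches 0; allowable decrease = 9.6 hr.

9.6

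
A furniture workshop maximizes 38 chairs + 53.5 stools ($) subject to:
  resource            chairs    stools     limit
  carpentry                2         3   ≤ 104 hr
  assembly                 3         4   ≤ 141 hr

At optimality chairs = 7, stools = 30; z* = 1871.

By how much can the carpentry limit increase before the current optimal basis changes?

Binding constraints: carpentry, assembly. The basis is B = [[2,3],[3,4]] with det -1.
Per unit increase in carpentry, x* moves by d = (-4, 3).
The basis stays optimal until chairs reaches 0; allowable increase = 1.75 hr.

1.75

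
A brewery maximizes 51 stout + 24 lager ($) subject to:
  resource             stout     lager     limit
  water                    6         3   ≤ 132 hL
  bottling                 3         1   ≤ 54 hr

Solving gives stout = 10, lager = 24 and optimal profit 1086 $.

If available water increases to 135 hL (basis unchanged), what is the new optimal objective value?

1107

At the optimum: water uses 132 of 132 (binding); bottling uses 54 of 54 (binding).
From A_Bᵀ y = c: 6·y_water + 3·y_bottling = 51; 3·y_water + 1·y_bottling = 24.
Solving: y_water = 7, y_bottling = 3.
Δz = y_water·Δb = 7 × (3) = 21, so new z* = 1086 + 21 = 1107.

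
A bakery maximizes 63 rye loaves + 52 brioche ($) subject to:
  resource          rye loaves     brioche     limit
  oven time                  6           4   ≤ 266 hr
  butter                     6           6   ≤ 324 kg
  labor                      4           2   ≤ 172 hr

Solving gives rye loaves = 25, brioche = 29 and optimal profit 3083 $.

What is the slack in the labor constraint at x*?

labor used = 4·25 + 2·29 = 158; slack = 172 − 158 = 14.

14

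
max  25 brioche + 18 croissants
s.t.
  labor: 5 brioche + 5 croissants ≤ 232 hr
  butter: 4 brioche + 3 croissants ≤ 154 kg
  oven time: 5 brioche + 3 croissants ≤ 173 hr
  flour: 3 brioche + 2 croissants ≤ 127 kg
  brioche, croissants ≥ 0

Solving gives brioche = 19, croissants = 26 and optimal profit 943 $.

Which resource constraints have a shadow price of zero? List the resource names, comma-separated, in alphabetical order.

flour, labor

labor: 225/232 (slack 7)
butter: 154/154 (binding)
oven time: 173/173 (binding)
flour: 109/127 (slack 18)
By complementary slackness, a constraint with positive slack has shadow price 0 → flour, labor.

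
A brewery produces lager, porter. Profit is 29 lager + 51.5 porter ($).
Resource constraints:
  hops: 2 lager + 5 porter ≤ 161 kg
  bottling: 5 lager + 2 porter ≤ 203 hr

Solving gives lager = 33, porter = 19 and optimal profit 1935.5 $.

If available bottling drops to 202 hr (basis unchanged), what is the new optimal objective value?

At the optimum: hops uses 161 of 161 (binding); bottling uses 203 of 203 (binding).
The binding rows give the dual system: 2·y_hops + 5·y_bottling = 29 and 5·y_hops + 2·y_bottling = 51.5.
This yields shadow prices y_hops = 9.5, y_bottling = 2.
Δz = y_bottling·Δb = 2 × (-1) = -2, so new z* = 1935.5 − 2 = 1933.5.

1933.5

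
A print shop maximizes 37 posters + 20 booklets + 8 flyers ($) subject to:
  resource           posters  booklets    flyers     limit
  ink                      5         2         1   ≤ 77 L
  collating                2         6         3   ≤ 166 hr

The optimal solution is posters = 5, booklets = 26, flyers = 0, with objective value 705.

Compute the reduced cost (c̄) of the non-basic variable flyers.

Both ink and collating are binding at x*.
From A_Bᵀ y = c: 5·y_ink + 2·y_collating = 37; 2·y_ink + 6·y_collating = 20.
This yields shadow prices y_ink = 7, y_collating = 1.
Reduced cost of flyers: c₃ − yᵀa₃ = 8 − (7·1 + 1·3) = 8 − 10 = -2.

-2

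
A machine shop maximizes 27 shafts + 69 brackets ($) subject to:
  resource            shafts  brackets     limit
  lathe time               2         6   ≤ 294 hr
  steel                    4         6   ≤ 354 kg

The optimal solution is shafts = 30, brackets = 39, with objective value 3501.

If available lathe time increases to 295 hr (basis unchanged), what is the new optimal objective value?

3510.5

Check each constraint at x*: lathe time 294/294 (tight); steel 354/354 (tight).
From A_Bᵀ y = c: 2·y_lathe time + 4·y_steel = 27; 6·y_lathe time + 6·y_steel = 69.
→ y_lathe time = 9.5 and y_steel = 2.
Δz = y_lathe time·Δb = 9.5 × (1) = 9.5, so new z* = 3501 + 9.5 = 3510.5.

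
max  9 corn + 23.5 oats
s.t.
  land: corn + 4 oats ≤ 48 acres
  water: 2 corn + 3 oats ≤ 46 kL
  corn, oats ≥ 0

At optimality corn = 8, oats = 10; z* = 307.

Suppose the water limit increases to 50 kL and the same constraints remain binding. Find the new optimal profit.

Both land and water are binding at x*.
The binding rows give the dual system: 1·y_land + 2·y_water = 9 and 4·y_land + 3·y_water = 23.5.
This yields shadow prices y_land = 4, y_water = 2.5.
Δz = y_water·Δb = 2.5 × (4) = 10, so new z* = 307 + 10 = 317.

317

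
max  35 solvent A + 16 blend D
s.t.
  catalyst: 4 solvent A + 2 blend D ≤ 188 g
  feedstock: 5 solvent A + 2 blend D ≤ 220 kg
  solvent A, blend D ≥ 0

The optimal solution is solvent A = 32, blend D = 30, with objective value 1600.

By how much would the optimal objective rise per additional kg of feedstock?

3

Both catalyst and feedstock are binding at x*.
Dual feasibility on the basic columns requires 4·y_catalyst + 5·y_feedstock = 35, 2·y_catalyst + 2·y_feedstock = 16.
→ y_catalyst = 5 and y_feedstock = 3.
Shadow price of feedstock = 3.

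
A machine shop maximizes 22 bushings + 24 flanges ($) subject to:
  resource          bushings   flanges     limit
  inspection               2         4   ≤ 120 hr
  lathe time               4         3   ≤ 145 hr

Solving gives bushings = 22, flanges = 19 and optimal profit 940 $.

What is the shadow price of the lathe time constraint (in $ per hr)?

Both inspection and lathe time are binding at x*.
The binding rows give the dual system: 2·y_inspection + 4·y_lathe time = 22 and 4·y_inspection + 3·y_lathe time = 24.
→ y_inspection = 3 and y_lathe time = 4.
Shadow price of lathe time = 4.

4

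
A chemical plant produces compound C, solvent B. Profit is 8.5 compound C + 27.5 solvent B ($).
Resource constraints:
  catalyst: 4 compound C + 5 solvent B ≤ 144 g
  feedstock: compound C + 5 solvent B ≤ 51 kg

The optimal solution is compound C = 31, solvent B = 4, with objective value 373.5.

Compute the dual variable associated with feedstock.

4.5

Check each constraint at x*: catalyst 144/144 (tight); feedstock 51/51 (tight).
From A_Bᵀ y = c: 4·y_catalyst + 1·y_feedstock = 8.5; 5·y_catalyst + 5·y_feedstock = 27.5.
Solving: y_catalyst = 1, y_feedstock = 4.5.
Shadow price of feedstock = 4.5.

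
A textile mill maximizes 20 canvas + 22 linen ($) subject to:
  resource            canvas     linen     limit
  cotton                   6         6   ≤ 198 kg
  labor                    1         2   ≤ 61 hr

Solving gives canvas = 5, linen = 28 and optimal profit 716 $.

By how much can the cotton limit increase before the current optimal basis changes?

Binding constraints: cotton, labor. The basis is B = [[6,6],[1,2]] with det 6.
Per unit increase in cotton, x* moves by d = (0.3333, -0.1667).
The basis stays optimal until linen reaches 0; allowable increase = 168 kg.

168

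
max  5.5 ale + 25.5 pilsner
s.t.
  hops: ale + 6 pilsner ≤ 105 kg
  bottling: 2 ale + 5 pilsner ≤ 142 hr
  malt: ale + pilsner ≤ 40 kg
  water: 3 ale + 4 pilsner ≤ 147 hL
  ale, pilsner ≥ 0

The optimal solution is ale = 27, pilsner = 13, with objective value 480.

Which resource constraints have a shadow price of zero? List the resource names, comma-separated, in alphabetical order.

hops: 105/105 (binding)
bottling: 119/142 (slack 23)
malt: 40/40 (binding)
water: 133/147 (slack 14)
By complementary slackness, a constraint with positive slack has shadow price 0 → bottling, water.

bottling, water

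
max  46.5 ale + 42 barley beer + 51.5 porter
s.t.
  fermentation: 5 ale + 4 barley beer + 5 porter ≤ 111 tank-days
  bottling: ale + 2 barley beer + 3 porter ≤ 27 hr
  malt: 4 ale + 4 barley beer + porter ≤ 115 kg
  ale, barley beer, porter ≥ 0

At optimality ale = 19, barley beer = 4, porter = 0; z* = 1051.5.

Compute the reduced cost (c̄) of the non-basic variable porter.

Check each constraint at x*: fermentation 111/111 (tight); bottling 27/27 (tight); malt 92/115 (slack 23).
Since malt is not tight, its dual is 0.
From A_Bᵀ y = c: 5·y_fermentation + 1·y_bottling = 46.5; 4·y_fermentation + 2·y_bottling = 42.
This yields shadow prices y_fermentation = 8.5, y_bottling = 4.
Reduced cost of porter: c₃ − yᵀa₃ = 51.5 − (8.5·5 + 4·3) = 51.5 − 54.5 = -3.

-3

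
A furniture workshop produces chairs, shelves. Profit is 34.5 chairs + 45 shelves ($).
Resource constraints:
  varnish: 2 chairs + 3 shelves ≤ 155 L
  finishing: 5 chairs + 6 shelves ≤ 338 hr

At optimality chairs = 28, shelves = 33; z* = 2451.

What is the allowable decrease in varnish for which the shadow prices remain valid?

Binding constraints: varnish, finishing. The basis is B = [[2,3],[5,6]] with det -3.
Per unit decrease in varnish, x* moves by d = (2, -1.6667).
The basis stays optimal until shelves reaches 0; allowable decrease = 19.8 L.

19.8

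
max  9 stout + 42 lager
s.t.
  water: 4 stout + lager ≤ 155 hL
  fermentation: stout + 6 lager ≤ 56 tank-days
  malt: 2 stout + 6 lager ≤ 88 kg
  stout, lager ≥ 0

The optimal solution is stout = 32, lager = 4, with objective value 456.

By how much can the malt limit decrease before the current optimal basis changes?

Binding constraints: fermentation, malt. The basis is B = [[1,6],[2,6]] with det -6.
Per unit decrease in malt, x* moves by d = (-1, 0.1667).
The basis stays optimal until stout reaches 0; allowable decrease = 32 kg.

32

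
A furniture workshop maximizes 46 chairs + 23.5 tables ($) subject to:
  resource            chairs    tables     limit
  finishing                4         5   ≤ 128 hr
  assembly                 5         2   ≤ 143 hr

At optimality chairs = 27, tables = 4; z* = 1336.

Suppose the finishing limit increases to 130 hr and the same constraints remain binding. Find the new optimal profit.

1339

Both finishing and assembly are binding at x*.
From A_Bᵀ y = c: 4·y_finishing + 5·y_assembly = 46; 5·y_finishing + 2·y_assembly = 23.5.
→ y_finishing = 1.5 and y_assembly = 8.
Δz = y_finishing·Δb = 1.5 × (2) = 3, so new z* = 1336 + 3 = 1339.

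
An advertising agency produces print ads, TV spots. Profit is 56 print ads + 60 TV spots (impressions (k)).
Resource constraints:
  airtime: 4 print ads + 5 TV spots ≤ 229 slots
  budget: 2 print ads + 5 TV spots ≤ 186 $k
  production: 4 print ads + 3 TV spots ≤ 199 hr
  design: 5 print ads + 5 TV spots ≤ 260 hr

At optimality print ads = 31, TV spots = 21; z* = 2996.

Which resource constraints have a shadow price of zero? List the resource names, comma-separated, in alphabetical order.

airtime: 229/229 (binding)
budget: 167/186 (slack 19)
production: 187/199 (slack 12)
design: 260/260 (binding)
By complementary slackness, a constraint with positive slack has shadow price 0 → budget, production.

budget, production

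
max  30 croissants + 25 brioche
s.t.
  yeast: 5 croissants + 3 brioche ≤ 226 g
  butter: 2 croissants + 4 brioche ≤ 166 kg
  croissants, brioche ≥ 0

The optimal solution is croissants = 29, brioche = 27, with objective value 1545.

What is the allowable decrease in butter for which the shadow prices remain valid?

Binding constraints: yeast, butter. The basis is B = [[5,3],[2,4]] with det 14.
Per unit decrease in butter, x* moves by d = (0.2143, -0.3571).
The basis stays optimal until brioche reaches 0; allowable decrease = 75.6 kg.

75.6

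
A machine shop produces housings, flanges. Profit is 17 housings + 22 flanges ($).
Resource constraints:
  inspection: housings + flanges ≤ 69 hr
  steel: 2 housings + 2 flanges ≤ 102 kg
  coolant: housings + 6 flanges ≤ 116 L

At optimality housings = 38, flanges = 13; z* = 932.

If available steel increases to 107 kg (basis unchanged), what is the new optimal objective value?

Binding: steel and coolant. Non-binding: inspection (18 unused).
Since inspection is not tight, its dual is 0.
The binding rows give the dual system: 2·y_steel + 1·y_coolant = 17 and 2·y_steel + 6·y_coolant = 22.
This yields shadow prices y_steel = 8, y_coolant = 1.
Δz = y_steel·Δb = 8 × (5) = 40, so new z* = 932 + 40 = 972.

972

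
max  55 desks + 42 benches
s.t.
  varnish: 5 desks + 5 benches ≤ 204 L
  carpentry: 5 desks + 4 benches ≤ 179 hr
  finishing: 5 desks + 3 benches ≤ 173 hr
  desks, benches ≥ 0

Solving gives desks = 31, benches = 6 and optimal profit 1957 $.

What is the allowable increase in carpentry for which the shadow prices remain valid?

9.5

Binding constraints: carpentry, finishing. The basis is B = [[5,4],[5,3]] with det -5.
Per unit increase in carpentry, x* moves by d = (-0.6, 1).
The basis stays optimal until varnish becomes binding; allowable increase = 9.5 hr.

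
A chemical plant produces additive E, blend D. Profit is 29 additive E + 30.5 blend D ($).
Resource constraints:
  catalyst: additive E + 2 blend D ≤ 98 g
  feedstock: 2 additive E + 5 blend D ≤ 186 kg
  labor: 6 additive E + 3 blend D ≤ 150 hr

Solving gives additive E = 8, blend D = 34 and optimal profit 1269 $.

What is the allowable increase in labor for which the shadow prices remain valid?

Binding constraints: feedstock, labor. The basis is B = [[2,5],[6,3]] with det -24.
Per unit increase in labor, x* moves by d = (0.2083, -0.0833).
The basis stays optimal until blend D reaches 0; allowable increase = 408 hr.

408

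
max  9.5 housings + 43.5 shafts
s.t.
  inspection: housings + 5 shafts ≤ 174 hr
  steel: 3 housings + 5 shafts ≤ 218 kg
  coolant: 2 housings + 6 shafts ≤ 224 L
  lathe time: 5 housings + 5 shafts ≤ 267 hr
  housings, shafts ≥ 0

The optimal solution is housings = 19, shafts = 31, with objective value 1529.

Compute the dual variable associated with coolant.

1

Check each constraint at x*: inspection 174/174 (tight); steel 212/218 (slack 6); coolant 224/224 (tight); lathe time 250/267 (slack 17).
Slack constraints have shadow price 0 (complementary slackness).
Dual feasibility on the basic columns requires 1·y_inspection + 2·y_coolant = 9.5, 5·y_inspection + 6·y_coolant = 43.5.
Solving: y_inspection = 7.5, y_coolant = 1.
Shadow price of coolant = 1.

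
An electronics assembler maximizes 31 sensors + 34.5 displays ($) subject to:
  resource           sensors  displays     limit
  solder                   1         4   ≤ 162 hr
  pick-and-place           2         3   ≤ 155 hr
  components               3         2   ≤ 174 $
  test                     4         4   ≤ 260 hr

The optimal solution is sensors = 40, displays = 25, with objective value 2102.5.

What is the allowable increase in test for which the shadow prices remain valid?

3.2

Binding constraints: pick-and-place, test. The basis is B = [[2,3],[4,4]] with det -4.
Per unit increase in test, x* moves by d = (0.75, -0.5).
The basis stays optimal until components becomes binding; allowable increase = 3.2 hr.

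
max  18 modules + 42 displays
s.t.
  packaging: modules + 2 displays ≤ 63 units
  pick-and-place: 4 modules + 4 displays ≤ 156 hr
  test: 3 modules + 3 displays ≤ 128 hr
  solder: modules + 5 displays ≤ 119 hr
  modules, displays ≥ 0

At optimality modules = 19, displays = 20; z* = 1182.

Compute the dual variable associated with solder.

6

Binding: pick-and-place and solder. Non-binding: packaging (4 unused), test (11 unused).
Since packaging, test are not tight, their duals are 0.
Dual feasibility on the basic columns requires 4·y_pick-and-place + 1·y_solder = 18, 4·y_pick-and-place + 5·y_solder = 42.
Solving: y_pick-and-place = 3, y_solder = 6.
Shadow price of solder = 6.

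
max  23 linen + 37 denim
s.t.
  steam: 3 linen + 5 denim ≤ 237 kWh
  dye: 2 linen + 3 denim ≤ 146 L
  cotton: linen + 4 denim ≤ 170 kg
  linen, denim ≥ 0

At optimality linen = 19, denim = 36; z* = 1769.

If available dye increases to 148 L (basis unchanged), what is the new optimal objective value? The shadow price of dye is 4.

1777

Δb = 2, so new z* = 1769 + (4)·(2) = 1769 + 8 = 1777.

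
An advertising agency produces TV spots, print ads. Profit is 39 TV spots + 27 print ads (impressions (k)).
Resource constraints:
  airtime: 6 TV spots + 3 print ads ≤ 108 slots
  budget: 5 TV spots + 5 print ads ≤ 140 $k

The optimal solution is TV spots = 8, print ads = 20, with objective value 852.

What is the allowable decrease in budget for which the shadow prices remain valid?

50

Binding constraints: airtime, budget. The basis is B = [[6,3],[5,5]] with det 15.
Per unit decrease in budget, x* moves by d = (0.2, -0.4).
The basis stays optimal until print ads reaches 0; allowable decrease = 50 $k.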